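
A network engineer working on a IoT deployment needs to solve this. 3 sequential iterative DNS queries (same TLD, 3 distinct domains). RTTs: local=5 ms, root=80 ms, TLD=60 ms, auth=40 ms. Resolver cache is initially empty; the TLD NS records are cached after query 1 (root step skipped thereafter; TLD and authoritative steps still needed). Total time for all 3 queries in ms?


Lookup 1 (cold cache): local + root + TLD + auth = 5 + 80 + 60 + 40 = 185 ms
Lookups 2..3 (TLD NS cached -> skip root; new domain -> still ask TLD and auth): local + TLD + auth = 5 + 60 + 40 = 105 ms each
Remaining 2 lookups: 2 * 105 = 210 ms
Total = 185 + 210 = 395 ms

395


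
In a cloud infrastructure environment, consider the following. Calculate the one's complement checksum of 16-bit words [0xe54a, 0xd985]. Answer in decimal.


Given words: [0xe54a, 0xd985]
Step 1: Sum all words
Raw sum = 58698 + 55685 = 114383
Step 2: Fold carry: (48847 + 1) = 48848
One's complement = ~48848 & 0xFFFF = 16687

16687


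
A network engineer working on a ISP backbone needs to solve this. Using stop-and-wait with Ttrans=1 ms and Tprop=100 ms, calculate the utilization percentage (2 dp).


Given: Ttrans = 1 ms, Tprop = 100 ms
RTT = 2 * Tprop = 2 * 100 = 200 ms
U = Ttrans / (Ttrans + RTT)
U = 1 / (1 + 200)
U = 1 / 201 = 0.004975
U% = 0.50%

0.50


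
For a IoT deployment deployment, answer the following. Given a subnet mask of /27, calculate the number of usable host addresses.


Given: subnet mask /27
Host bits = 32 - 27 = 5
Total addresses = 2^5 = 32
Usable hosts = 32 - 2 (network + broadcast) = 30

30


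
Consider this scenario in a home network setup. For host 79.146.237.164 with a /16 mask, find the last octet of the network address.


Given: IP = 79.146.237.164, prefix = /16
Subnet mask = 255.255.0.0
Last octet of IP: 164
Last octet of mask: 0
Network last octet = 164 AND 0 = 0

0


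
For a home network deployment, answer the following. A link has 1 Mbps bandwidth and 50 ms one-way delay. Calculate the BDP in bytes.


Given: bandwidth = 1 Mbps, delay = 50 ms
BDP in bits = 1 * 10^6 * 50 / 1000
BDP in bits = 50000
BDP in bytes = 50000 / 8 = 6250

6250


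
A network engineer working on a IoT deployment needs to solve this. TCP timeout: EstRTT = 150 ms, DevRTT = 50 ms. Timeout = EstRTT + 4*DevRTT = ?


Given: EstRTT = 150 ms, DevRTT = 50 ms
Timeout = EstRTT + 4 * DevRTT
4 * DevRTT = 4 * 50 = 200
Timeout = 150 + 200 = 350 ms

350


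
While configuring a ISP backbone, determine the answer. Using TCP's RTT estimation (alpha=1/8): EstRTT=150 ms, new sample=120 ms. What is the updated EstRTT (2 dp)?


Given: EstRTT = 150 ms, SampleRTT = 120 ms, alpha = 1/8
New EstRTT = (1 - alpha) * EstRTT + alpha * SampleRTT
(7/8) * 150 = 131.25
(1/8) * 120 = 15
New EstRTT = 131.25 + 15 = 146.25 ms -> 146.25 ms (2 dp)

146.25


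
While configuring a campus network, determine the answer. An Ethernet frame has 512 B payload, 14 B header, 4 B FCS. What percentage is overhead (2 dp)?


Given: payload = 512 B, header = 14 B, trailer = 4 B
Overhead bytes = header + trailer = 14 + 4 = 18
Total frame = payload + overhead = 512 + 18 = 530
Overhead % = 18 / 530 * 100 = 3.3962% -> 3.40% (2 dp)

3.40


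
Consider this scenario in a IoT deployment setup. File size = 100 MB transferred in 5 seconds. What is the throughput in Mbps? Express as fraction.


Given: file = 100 MB, time = 5 s
File in Mb = 100 * 8 = 800 Mb
Throughput = 800 / 5 Mbps
Throughput = 160 Mbps

160


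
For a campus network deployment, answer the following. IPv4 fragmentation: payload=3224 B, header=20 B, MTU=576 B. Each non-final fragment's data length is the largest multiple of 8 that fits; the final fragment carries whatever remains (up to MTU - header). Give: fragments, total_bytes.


Max data per non-final fragment = floor((MTU - header)/8)*8 = floor((576 - 20)/8)*8 = floor(556/8)*8 = 552 B
Final fragment needs no 8-byte alignment: it can carry up to MTU - header = 556 B
Non-final fragments needed = ceil((payload - 556) / 552) = ceil(2668/552) = ceil(4.8333) = 5
Number of fragments = 5 + 1 = 6
Fragment sizes (data): 5 * 552 B + 464 B (last, 464 <= 556 OK)
Total bytes sent = payload + n_frags * header = 3224 + 6*20 = 3224 + 120 = 3344 B

6, 3344


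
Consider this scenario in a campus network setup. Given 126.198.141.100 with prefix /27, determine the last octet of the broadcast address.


Given: IP = 126.198.141.100, prefix = /27
Host bits = 32 - 27 = 5
Network last octet = 100 AND mask = 96
Host part size = 2^5 - 1 = 31
Broadcast last octet = 96 OR 31 = 127

127


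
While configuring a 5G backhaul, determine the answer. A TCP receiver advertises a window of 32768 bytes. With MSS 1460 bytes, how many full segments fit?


Given: RWND = 32768 bytes, MSS = 1460 bytes
Full segments = floor(RWND / MSS)
Full segments = floor(32768 / 1460)
Full segments = floor(22.4438) = 22

22


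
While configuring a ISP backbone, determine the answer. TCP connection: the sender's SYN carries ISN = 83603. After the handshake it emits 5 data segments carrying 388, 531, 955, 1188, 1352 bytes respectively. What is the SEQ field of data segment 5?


The SYN occupies sequence number ISN = 83603, so the first data byte is ISN + 1 = 83604.
SEQ of data segment i = (ISN + 1) + sum of payload sizes of segments 1..i-1.
Segment 1: SEQ = 83604, payload = 388 bytes
Segment 2: SEQ = 83992, payload = 531 bytes
Segment 3: SEQ = 84523, payload = 955 bytes
Segment 4: SEQ = 85478, payload = 1188 bytes
Segment 5: SEQ = 86666, payload = 1352 bytes
SEQ of segment 5 = 83604 + 388 + 531 + 955 + 1188 = 86666

86666


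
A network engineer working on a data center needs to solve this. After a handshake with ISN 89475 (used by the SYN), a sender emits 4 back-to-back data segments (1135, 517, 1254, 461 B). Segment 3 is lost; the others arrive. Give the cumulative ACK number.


SYN uses sequence number 89475; first data byte = ISN + 1 = 89476.
Segment 1: SEQ = 89476, len = 1135 B, covers [89476, 90610]
Segment 2: SEQ = 90611, len = 517 B, covers [90611, 91127]
Segment 3: SEQ = 91128, len = 1254 B, covers [91128, 92381] [LOST]
Segment 4: SEQ = 92382, len = 461 B, covers [92382, 92842]
In-order data received: bytes [89476, 91127] (segments 1..2).
Segment 3 missing -> gap begins at byte 91128; later segments buffered out of order.
Cumulative ACK = next expected in-order byte = 89476 + 1135 + 517 = 91128

91128


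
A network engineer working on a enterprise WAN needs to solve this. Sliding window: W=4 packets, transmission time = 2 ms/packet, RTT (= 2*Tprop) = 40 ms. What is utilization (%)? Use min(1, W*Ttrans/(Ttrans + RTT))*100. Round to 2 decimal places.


Given: W = 4, Ttrans = 2 ms, RTT = 40 ms (= 2 * Tprop, Tprop = 20 ms)
Cycle time = Ttrans + RTT = 2 + 40 = 42 ms (first packet sent until its ACK returns)
W * Ttrans = 4 * 2 = 8 ms of sending per cycle
W * Ttrans / (Ttrans + RTT) = 8 / 42 = 0.190476
U = min(1, 0.190476) = 0.190476
U% = 19.05%

19.05


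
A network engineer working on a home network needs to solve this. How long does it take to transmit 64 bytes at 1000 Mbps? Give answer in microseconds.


Given: packet = 64 bytes, bandwidth = 1000 Mbps
Packet in bits = 64 * 8 = 512 bits
Bandwidth = 1000 * 10^6 = 1000000000 bps
Time = 512 / 1000000000 seconds
Time in us = 512 * 10^6 / 1000000000 = 0.512

0.512


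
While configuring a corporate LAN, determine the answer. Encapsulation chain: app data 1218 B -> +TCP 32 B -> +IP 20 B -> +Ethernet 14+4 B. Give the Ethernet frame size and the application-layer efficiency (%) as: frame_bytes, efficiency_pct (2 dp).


TCP segment = 1218 + 32 = 1250 B
IP packet = 1250 + 20 = 1270 B
Ethernet frame = 1270 + 14 + 4 = 1288 B
Efficiency = app / frame = 1218 / 1288 = 0.945652 = 94.5652% -> 94.57% (2 dp)

1288, 94.57


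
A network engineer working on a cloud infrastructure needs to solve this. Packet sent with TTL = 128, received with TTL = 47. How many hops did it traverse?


Given: initial TTL = 128, received TTL = 47
Hops = initial TTL - received TTL
Hops = 128 - 47 = 81

81


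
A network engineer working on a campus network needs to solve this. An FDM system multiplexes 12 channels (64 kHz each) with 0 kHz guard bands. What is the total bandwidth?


Given: 12 channels, 64 kHz each, guard = 0 kHz
Channel bandwidth = 12 * 64 = 768 kHz
Guard bands = 11 gaps * 0 kHz = 0 kHz
Total = 768 + 0 = 768 kHz

768


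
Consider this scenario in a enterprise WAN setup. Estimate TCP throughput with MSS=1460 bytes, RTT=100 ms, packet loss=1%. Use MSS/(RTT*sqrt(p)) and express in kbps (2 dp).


Given: MSS = 1460 bytes, RTT = 100 ms, loss = 1%
RTT in seconds = 100 / 1000 = 0.1
Loss rate = 1% = 0.01
sqrt(loss) = sqrt(0.01) = 0.1
Throughput (bytes/s) = 1460 / (0.1 * 0.1) = 146000.0000
Throughput (kbps) = 146000.0000 * 8 / 1000 = 1168.000000 -> 1168.00 kbps (2 dp)

1168.00


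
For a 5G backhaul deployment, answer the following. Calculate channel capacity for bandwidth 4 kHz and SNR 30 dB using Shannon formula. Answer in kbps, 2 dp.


Given: B = 4 kHz, SNR = 30 dB
SNR linear = 10^(30/10) = 1000
1 + SNR = 1001
log2(1001) = 9.9672262588
C = 4 * 1000 * 9.9672262588 = 39868.9050 bps
C = 39.868905 kbps -> 39.87 kbps (2 dp)

39.87


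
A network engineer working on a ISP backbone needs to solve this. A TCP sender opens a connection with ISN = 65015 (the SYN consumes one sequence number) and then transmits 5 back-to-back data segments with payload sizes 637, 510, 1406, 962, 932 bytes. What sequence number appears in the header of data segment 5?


The SYN occupies sequence number ISN = 65015, so the first data byte is ISN + 1 = 65016.
SEQ of data segment i = (ISN + 1) + sum of payload sizes of segments 1..i-1.
Segment 1: SEQ = 65016, payload = 637 bytes
Segment 2: SEQ = 65653, payload = 510 bytes
Segment 3: SEQ = 66163, payload = 1406 bytes
Segment 4: SEQ = 67569, payload = 962 bytes
Segment 5: SEQ = 68531, payload = 932 bytes
SEQ of segment 5 = 65016 + 637 + 510 + 1406 + 962 = 68531

68531


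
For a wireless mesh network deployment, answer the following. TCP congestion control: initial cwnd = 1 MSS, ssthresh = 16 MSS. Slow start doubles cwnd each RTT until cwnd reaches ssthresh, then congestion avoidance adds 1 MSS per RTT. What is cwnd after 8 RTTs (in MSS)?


RTT 0: cwnd = 1 MSS (initial)
RTT 1: cwnd = 2 MSS (slow start, doubled)
RTT 2: cwnd = 4 MSS (slow start, doubled)
RTT 3: cwnd = 8 MSS (slow start, doubled)
RTT 4: cwnd = 16 MSS (slow start, doubled)
RTT 5: cwnd = 17 MSS (congestion avoidance, +1)
RTT 6: cwnd = 18 MSS (congestion avoidance, +1)
RTT 7: cwnd = 19 MSS (congestion avoidance, +1)
RTT 8: cwnd = 20 MSS (congestion avoidance, +1)

20


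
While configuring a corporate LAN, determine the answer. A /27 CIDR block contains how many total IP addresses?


Given: CIDR prefix /27
Host bits = 32 - 27 = 5
Total addresses = 2^5 = 32

32


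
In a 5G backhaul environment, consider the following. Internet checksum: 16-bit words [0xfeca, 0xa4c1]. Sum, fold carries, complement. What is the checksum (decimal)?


Given words: [0xfeca, 0xa4c1]
Step 1: Sum all words
Raw sum = 65226 + 42177 = 107403
Step 2: Fold carry: (41867 + 1) = 41868
One's complement = ~41868 & 0xFFFF = 23667

23667


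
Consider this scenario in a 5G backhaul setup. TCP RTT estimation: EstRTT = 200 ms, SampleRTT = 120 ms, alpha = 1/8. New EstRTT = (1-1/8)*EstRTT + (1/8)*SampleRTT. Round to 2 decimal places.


Given: EstRTT = 200 ms, SampleRTT = 120 ms, alpha = 1/8
New EstRTT = (1 - alpha) * EstRTT + alpha * SampleRTT
(7/8) * 200 = 175
(1/8) * 120 = 15
New EstRTT = 175 + 15 = 190 ms -> 190.00 ms (2 dp)

190.00


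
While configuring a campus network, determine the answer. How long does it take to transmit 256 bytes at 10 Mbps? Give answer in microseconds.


Given: packet = 256 bytes, bandwidth = 10 Mbps
Packet in bits = 256 * 8 = 2048 bits
Bandwidth = 10 * 10^6 = 10000000 bps
Time = 2048 / 10000000 seconds
Time in us = 2048 * 10^6 / 10000000 = 204.8

204.8


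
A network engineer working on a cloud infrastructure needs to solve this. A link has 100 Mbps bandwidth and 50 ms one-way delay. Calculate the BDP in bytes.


Given: bandwidth = 100 Mbps, delay = 50 ms
BDP in bits = 100 * 10^6 * 50 / 1000
BDP in bits = 5000000
BDP in bytes = 5000000 / 8 = 625000

625000


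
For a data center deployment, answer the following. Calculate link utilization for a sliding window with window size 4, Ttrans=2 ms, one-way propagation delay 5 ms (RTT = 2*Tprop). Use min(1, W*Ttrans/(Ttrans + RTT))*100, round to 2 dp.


Given: W = 4, Ttrans = 2 ms, RTT = 10 ms (= 2 * Tprop, Tprop = 5 ms)
Cycle time = Ttrans + RTT = 2 + 10 = 12 ms (first packet sent until its ACK returns)
W * Ttrans = 4 * 2 = 8 ms of sending per cycle
W * Ttrans / (Ttrans + RTT) = 8 / 12 = 0.666667
U = min(1, 0.666667) = 0.666667
U% = 66.67%

66.67


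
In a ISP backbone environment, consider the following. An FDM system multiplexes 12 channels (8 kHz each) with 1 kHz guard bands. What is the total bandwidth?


Given: 12 channels, 8 kHz each, guard = 1 kHz
Channel bandwidth = 12 * 8 = 96 kHz
Guard bands = 11 gaps * 1 kHz = 11 kHz
Total = 96 + 11 = 107 kHz

107


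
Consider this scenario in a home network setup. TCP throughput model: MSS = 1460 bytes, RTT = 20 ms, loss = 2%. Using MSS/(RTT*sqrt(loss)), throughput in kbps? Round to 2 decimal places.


Given: MSS = 1460 bytes, RTT = 20 ms, loss = 2%
RTT in seconds = 20 / 1000 = 0.02
Loss rate = 2% = 0.02
sqrt(loss) = sqrt(0.02) = 0.141421356237
Throughput (bytes/s) = 1460 / (0.02 * 0.141421356237) = 516187.9503
Throughput (kbps) = 516187.9503 * 8 / 1000 = 4129.503602 -> 4129.50 kbps (2 dp)

4129.50


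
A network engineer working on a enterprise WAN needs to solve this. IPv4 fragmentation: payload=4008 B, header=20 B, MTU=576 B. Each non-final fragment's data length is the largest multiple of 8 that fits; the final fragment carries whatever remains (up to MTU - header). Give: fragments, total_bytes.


Max data per non-final fragment = floor((MTU - header)/8)*8 = floor((576 - 20)/8)*8 = floor(556/8)*8 = 552 B
Final fragment needs no 8-byte alignment: it can carry up to MTU - header = 556 B
Non-final fragments needed = ceil((payload - 556) / 552) = ceil(3452/552) = ceil(6.2536) = 7
Number of fragments = 7 + 1 = 8
Fragment sizes (data): 7 * 552 B + 144 B (last, 144 <= 556 OK)
Total bytes sent = payload + n_frags * header = 4008 + 8*20 = 4008 + 160 = 4168 B

8, 4168


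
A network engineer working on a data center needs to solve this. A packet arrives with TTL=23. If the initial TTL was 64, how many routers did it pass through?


Given: initial TTL = 64, received TTL = 23
Hops = initial TTL - received TTL
Hops = 64 - 23 = 41

41


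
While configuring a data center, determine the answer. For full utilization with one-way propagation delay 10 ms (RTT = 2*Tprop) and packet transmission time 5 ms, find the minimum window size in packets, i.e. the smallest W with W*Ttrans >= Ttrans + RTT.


Given: Ttrans = 5 ms, RTT = 20 ms (= 2 * Tprop, Tprop = 10 ms)
Time until first ACK returns = Ttrans + RTT = 5 + 20 = 25 ms
Need W * Ttrans >= Ttrans + RTT  ->  W >= (Ttrans + RTT) / Ttrans
(Ttrans + RTT) / Ttrans = 25 / 5 = 5
W_min = ceil(5) = 5

5


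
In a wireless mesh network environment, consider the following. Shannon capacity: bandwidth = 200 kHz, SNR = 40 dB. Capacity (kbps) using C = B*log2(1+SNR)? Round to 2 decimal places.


Given: B = 200 kHz, SNR = 40 dB
SNR linear = 10^(40/10) = 10000
1 + SNR = 10001
log2(10001) = 13.2878566418
C = 200 * 1000 * 13.2878566418 = 2657571.3284 bps
C = 2657.571328 kbps -> 2657.57 kbps (2 dp)

2657.57


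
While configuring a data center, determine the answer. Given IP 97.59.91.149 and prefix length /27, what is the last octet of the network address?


Given: IP = 97.59.91.149, prefix = /27
Subnet mask = 255.255.255.224
Last octet of IP: 149
Last octet of mask: 224
Network last octet = 149 AND 224 = 128

128


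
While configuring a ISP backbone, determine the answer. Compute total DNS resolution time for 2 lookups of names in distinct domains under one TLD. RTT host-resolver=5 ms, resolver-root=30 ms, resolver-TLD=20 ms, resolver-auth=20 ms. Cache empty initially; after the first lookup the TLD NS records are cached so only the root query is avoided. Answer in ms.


Lookup 1 (cold cache): local + root + TLD + auth = 5 + 30 + 20 + 20 = 75 ms
Lookups 2..2 (TLD NS cached -> skip root; new domain -> still ask TLD and auth): local + TLD + auth = 5 + 20 + 20 = 45 ms each
Remaining 1 lookups: 1 * 45 = 45 ms
Total = 75 + 45 = 120 ms

120


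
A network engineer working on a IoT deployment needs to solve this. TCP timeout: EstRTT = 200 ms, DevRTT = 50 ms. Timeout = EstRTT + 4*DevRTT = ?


Given: EstRTT = 200 ms, DevRTT = 50 ms
Timeout = EstRTT + 4 * DevRTT
4 * DevRTT = 4 * 50 = 200
Timeout = 200 + 200 = 400 ms

400


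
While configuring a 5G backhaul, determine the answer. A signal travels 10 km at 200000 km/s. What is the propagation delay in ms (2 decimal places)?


Given: distance = 10 km, speed = 200000 km/s
Delay = distance / speed = 10 / 200000 seconds
Delay in ms = 10 * 1000 / 200000
Delay = 0.0500 ms
Rounded to 2 dp = 0.05 ms

0.05


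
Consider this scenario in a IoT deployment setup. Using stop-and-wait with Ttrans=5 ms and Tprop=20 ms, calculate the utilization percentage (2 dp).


Given: Ttrans = 5 ms, Tprop = 20 ms
RTT = 2 * Tprop = 2 * 20 = 40 ms
U = Ttrans / (Ttrans + RTT)
U = 5 / (5 + 40)
U = 5 / 45 = 0.111111
U% = 11.11%

11.11


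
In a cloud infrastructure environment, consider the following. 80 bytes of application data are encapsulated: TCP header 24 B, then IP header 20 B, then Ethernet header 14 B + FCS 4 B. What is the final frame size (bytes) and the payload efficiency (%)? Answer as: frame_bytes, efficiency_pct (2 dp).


TCP segment = 80 + 24 = 104 B
IP packet = 104 + 20 = 124 B
Ethernet frame = 124 + 14 + 4 = 142 B
Efficiency = app / frame = 80 / 142 = 0.563380 = 56.3380% -> 56.34% (2 dp)

142, 56.34


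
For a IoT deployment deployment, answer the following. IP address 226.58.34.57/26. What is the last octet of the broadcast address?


Given: IP = 226.58.34.57, prefix = /26
Host bits = 32 - 26 = 6
Network last octet = 57 AND mask = 0
Host part size = 2^6 - 1 = 63
Broadcast last octet = 0 OR 63 = 63

63


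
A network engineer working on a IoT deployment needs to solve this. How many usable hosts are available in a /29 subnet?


Given: subnet mask /29
Host bits = 32 - 29 = 3
Total addresses = 2^3 = 8
Usable hosts = 8 - 2 (network + broadcast) = 6

6


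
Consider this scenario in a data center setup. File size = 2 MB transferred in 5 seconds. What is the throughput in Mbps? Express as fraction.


Given: file = 2 MB, time = 5 s
File in Mb = 2 * 8 = 16 Mb
Throughput = 16 / 5 Mbps
Throughput = 16/5 Mbps

16/5


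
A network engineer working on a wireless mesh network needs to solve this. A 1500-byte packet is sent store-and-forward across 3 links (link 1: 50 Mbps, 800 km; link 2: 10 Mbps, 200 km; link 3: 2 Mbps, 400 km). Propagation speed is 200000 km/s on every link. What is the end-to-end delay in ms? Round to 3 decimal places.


Packet = 1500 bytes = 12000 bits. Store-and-forward: sum (t_trans + t_prop) per link.
Link 1: t_trans = 12000/(50*10^6) s = 0.2400 ms; t_prop = 800/200000 s = 4.0000 ms; subtotal = 4.2400 ms
Link 2: t_trans = 12000/(10*10^6) s = 1.2000 ms; t_prop = 200/200000 s = 1.0000 ms; subtotal = 2.2000 ms
Link 3: t_trans = 12000/(2*10^6) s = 6.0000 ms; t_prop = 400/200000 s = 2.0000 ms; subtotal = 8.0000 ms
End-to-end = 4.2400 + 2.2000 + 8.0000 = 14.4400 ms -> 14.440 ms (3 dp)

14.440


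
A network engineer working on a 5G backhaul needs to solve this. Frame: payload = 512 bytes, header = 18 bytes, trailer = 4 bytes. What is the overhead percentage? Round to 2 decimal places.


Given: payload = 512 B, header = 18 B, trailer = 4 B
Overhead bytes = header + trailer = 18 + 4 = 22
Total frame = payload + overhead = 512 + 22 = 534
Overhead % = 22 / 534 * 100 = 4.1199% -> 4.12% (2 dp)

4.12


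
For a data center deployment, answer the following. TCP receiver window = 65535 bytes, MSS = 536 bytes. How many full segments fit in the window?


Given: RWND = 65535 bytes, MSS = 536 bytes
Full segments = floor(RWND / MSS)
Full segments = floor(65535 / 536)
Full segments = floor(122.2668) = 122

122


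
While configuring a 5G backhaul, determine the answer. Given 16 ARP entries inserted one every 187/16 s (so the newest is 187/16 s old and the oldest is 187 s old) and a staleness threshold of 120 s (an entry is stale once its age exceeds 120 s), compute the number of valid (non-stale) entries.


Ages are k * 187/16 s for k = 1..16 (spacing = 11.6875 s).
Entry k is valid iff k * 187/16 <= 120 iff k <= 16 * 120 / 187 = 10.2674
n_valid = floor(10.2674) = 10
(n_stale = 16 - 10 = 6)

10


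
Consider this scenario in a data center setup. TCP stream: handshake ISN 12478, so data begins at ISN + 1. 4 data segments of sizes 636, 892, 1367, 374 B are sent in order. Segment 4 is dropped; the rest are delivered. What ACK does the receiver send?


SYN uses sequence number 12478; first data byte = ISN + 1 = 12479.
Segment 1: SEQ = 12479, len = 636 B, covers [12479, 13114]
Segment 2: SEQ = 13115, len = 892 B, covers [13115, 14006]
Segment 3: SEQ = 14007, len = 1367 B, covers [14007, 15373]
Segment 4: SEQ = 15374, len = 374 B, covers [15374, 15747] [LOST]
In-order data received: bytes [12479, 15373] (segments 1..3).
Segment 4 missing -> gap begins at byte 15374.
Cumulative ACK = next expected in-order byte = 12479 + 636 + 892 + 1367 = 15374

15374


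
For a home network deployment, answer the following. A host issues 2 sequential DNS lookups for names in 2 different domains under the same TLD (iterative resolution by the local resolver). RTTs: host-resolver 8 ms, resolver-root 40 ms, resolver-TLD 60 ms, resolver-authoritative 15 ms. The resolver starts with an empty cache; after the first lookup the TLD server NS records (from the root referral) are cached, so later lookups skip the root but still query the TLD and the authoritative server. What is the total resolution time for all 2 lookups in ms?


Lookup 1 (cold cache): local + root + TLD + auth = 8 + 40 + 60 + 15 = 123 ms
Lookups 2..2 (TLD NS cached -> skip root; new domain -> still ask TLD and auth): local + TLD + auth = 8 + 60 + 15 = 83 ms each
Remaining 1 lookups: 1 * 83 = 83 ms
Total = 123 + 83 = 206 ms

206


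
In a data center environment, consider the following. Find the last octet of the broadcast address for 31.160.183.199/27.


Given: IP = 31.160.183.199, prefix = /27
Host bits = 32 - 27 = 5
Network last octet = 199 AND mask = 192
Host part size = 2^5 - 1 = 31
Broadcast last octet = 192 OR 31 = 223

223


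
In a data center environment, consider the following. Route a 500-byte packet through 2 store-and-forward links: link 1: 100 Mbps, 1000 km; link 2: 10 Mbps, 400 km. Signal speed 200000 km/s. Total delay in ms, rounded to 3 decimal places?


Packet = 500 bytes = 4000 bits. Store-and-forward: sum (t_trans + t_prop) per link.
Link 1: t_trans = 4000/(100*10^6) s = 0.0400 ms; t_prop = 1000/200000 s = 5.0000 ms; subtotal = 5.0400 ms
Link 2: t_trans = 4000/(10*10^6) s = 0.4000 ms; t_prop = 400/200000 s = 2.0000 ms; subtotal = 2.4000 ms
End-to-end = 5.0400 + 2.4000 = 7.4400 ms -> 7.440 ms (3 dp)

7.440


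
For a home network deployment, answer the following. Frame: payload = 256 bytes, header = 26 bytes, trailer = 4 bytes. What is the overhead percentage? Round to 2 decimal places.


Given: payload = 256 B, header = 26 B, trailer = 4 B
Overhead bytes = header + trailer = 26 + 4 = 30
Total frame = payload + overhead = 256 + 30 = 286
Overhead % = 30 / 286 * 100 = 10.4895% -> 10.49% (2 dp)

10.49


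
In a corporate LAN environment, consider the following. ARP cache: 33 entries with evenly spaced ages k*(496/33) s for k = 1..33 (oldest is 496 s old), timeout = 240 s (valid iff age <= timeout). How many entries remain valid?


Ages are k * 496/33 s for k = 1..33 (spacing = 15.0303 s).
Entry k is valid iff k * 496/33 <= 240 iff k <= 33 * 240 / 496 = 15.9677
n_valid = floor(15.9677) = 15
(n_stale = 33 - 15 = 18)

15


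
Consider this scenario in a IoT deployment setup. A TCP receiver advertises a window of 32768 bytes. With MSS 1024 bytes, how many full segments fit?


Given: RWND = 32768 bytes, MSS = 1024 bytes
Full segments = floor(RWND / MSS)
Full segments = floor(32768 / 1024)
Full segments = floor(32.0) = 32

32


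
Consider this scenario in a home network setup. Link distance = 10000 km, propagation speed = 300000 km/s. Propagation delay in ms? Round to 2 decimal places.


Given: distance = 10000 km, speed = 300000 km/s
Delay = distance / speed = 10000 / 300000 seconds
Delay in ms = 10000 * 1000 / 300000
Delay = 33.3333 ms
Rounded to 2 dp = 33.33 ms

33.33


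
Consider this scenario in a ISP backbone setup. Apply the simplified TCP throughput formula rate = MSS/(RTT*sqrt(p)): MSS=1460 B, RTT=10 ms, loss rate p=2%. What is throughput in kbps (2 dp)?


Given: MSS = 1460 bytes, RTT = 10 ms, loss = 2%
RTT in seconds = 10 / 1000 = 0.01
Loss rate = 2% = 0.02
sqrt(loss) = sqrt(0.02) = 0.141421356237
Throughput (bytes/s) = 1460 / (0.01 * 0.141421356237) = 1032375.9005
Throughput (kbps) = 1032375.9005 * 8 / 1000 = 8259.007204 -> 8259.01 kbps (2 dp)

8259.01


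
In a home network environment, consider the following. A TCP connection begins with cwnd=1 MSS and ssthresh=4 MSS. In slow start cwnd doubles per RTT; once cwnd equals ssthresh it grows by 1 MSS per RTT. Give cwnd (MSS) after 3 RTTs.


RTT 0: cwnd = 1 MSS (initial)
RTT 1: cwnd = 2 MSS (slow start, doubled)
RTT 2: cwnd = 4 MSS (slow start, doubled)
RTT 3: cwnd = 5 MSS (congestion avoidance, +1)

5


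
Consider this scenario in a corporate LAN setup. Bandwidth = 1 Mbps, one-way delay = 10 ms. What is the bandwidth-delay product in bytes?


Given: bandwidth = 1 Mbps, delay = 10 ms
BDP in bits = 1 * 10^6 * 10 / 1000
BDP in bits = 10000
BDP in bytes = 10000 / 8 = 1250

1250


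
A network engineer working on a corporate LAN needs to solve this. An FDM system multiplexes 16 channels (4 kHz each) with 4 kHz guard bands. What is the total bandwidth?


Given: 16 channels, 4 kHz each, guard = 4 kHz
Channel bandwidth = 16 * 4 = 64 kHz
Guard bands = 15 gaps * 4 kHz = 60 kHz
Total = 64 + 60 = 124 kHz

124


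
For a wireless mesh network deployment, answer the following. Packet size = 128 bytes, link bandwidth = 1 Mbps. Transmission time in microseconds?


Given: packet = 128 bytes, bandwidth = 1 Mbps
Packet in bits = 128 * 8 = 1024 bits
Bandwidth = 1 * 10^6 = 1000000 bps
Time = 1024 / 1000000 seconds
Time in us = 1024 * 10^6 / 1000000 = 1024

1024


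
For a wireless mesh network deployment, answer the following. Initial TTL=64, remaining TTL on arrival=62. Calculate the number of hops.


Given: initial TTL = 64, received TTL = 62
Hops = initial TTL - received TTL
Hops = 64 - 62 = 2

2


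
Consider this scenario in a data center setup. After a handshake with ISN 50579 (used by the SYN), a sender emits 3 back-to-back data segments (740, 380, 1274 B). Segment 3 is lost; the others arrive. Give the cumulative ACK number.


SYN uses sequence number 50579; first data byte = ISN + 1 = 50580.
Segment 1: SEQ = 50580, len = 740 B, covers [50580, 51319]
Segment 2: SEQ = 51320, len = 380 B, covers [51320, 51699]
Segment 3: SEQ = 51700, len = 1274 B, covers [51700, 52973] [LOST]
In-order data received: bytes [50580, 51699] (segments 1..2).
Segment 3 missing -> gap begins at byte 51700.
Cumulative ACK = next expected in-order byte = 50580 + 740 + 380 = 51700

51700


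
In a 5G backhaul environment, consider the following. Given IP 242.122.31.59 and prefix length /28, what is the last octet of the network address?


Given: IP = 242.122.31.59, prefix = /28
Subnet mask = 255.255.255.240
Last octet of IP: 59
Last octet of mask: 240
Network last octet = 59 AND 240 = 48

48


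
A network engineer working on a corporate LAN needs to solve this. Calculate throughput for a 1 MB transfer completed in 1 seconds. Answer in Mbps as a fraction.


Given: file = 1 MB, time = 1 s
File in Mb = 1 * 8 = 8 Mb
Throughput = 8 / 1 Mbps
Throughput = 8 Mbps

8


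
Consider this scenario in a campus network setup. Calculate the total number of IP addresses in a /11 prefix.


Given: CIDR prefix /11
Host bits = 32 - 11 = 21
Total addresses = 2^21 = 2097152

2097152


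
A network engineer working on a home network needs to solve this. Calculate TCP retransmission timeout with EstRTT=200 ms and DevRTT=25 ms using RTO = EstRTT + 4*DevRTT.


Given: EstRTT = 200 ms, DevRTT = 25 ms
Timeout = EstRTT + 4 * DevRTT
4 * DevRTT = 4 * 25 = 100
Timeout = 200 + 100 = 300 ms

300


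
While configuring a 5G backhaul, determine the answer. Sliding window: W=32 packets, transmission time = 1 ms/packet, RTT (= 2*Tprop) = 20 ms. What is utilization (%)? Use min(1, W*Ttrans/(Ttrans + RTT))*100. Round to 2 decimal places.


Given: W = 32, Ttrans = 1 ms, RTT = 20 ms (= 2 * Tprop, Tprop = 10 ms)
Cycle time = Ttrans + RTT = 1 + 20 = 21 ms (first packet sent until its ACK returns)
W * Ttrans = 32 * 1 = 32 ms of sending per cycle
W * Ttrans / (Ttrans + RTT) = 32 / 21 = 1.523810
U = min(1, 1.523810) = 1.000000
U% = 100.00%

100.00


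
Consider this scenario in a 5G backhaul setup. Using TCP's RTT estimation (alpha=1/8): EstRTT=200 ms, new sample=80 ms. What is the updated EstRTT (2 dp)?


Given: EstRTT = 200 ms, SampleRTT = 80 ms, alpha = 1/8
New EstRTT = (1 - alpha) * EstRTT + alpha * SampleRTT
(7/8) * 200 = 175
(1/8) * 80 = 10
New EstRTT = 175 + 10 = 185 ms -> 185.00 ms (2 dp)

185.00


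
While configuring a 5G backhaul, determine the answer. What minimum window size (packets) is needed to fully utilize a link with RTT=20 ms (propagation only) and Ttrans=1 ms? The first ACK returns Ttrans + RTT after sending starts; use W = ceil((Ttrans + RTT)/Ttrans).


Given: Ttrans = 1 ms, RTT = 20 ms (= 2 * Tprop, Tprop = 10 ms)
Time until first ACK returns = Ttrans + RTT = 1 + 20 = 21 ms
Need W * Ttrans >= Ttrans + RTT  ->  W >= (Ttrans + RTT) / Ttrans
(Ttrans + RTT) / Ttrans = 21 / 1 = 21
W_min = ceil(21) = 21

21


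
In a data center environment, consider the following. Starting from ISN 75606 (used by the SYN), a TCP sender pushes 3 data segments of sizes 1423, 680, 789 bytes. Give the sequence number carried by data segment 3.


The SYN occupies sequence number ISN = 75606, so the first data byte is ISN + 1 = 75607.
SEQ of data segment i = (ISN + 1) + sum of payload sizes of segments 1..i-1.
Segment 1: SEQ = 75607, payload = 1423 bytes
Segment 2: SEQ = 77030, payload = 680 bytes
Segment 3: SEQ = 77710, payload = 789 bytes
SEQ of segment 3 = 75607 + 1423 + 680 = 77710

77710


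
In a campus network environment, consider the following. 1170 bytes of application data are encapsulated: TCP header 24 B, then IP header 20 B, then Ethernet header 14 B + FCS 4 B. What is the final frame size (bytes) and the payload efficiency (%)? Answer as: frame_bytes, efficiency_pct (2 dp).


TCP segment = 1170 + 24 = 1194 B
IP packet = 1194 + 20 = 1214 B
Ethernet frame = 1214 + 14 + 4 = 1232 B
Efficiency = app / frame = 1170 / 1232 = 0.949675 = 94.9675% -> 94.97% (2 dp)

1232, 94.97


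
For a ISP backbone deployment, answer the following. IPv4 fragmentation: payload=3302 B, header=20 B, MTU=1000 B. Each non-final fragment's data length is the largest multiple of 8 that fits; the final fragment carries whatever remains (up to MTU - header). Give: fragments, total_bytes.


Max data per non-final fragment = floor((MTU - header)/8)*8 = floor((1000 - 20)/8)*8 = floor(980/8)*8 = 976 B
Final fragment needs no 8-byte alignment: it can carry up to MTU - header = 980 B
Non-final fragments needed = ceil((payload - 980) / 976) = ceil(2322/976) = ceil(2.3791) = 3
Number of fragments = 3 + 1 = 4
Fragment sizes (data): 3 * 976 B + 374 B (last, 374 <= 980 OK)
Total bytes sent = payload + n_frags * header = 3302 + 4*20 = 3302 + 80 = 3382 B

4, 3382


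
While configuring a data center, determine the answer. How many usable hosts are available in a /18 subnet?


Given: subnet mask /18
Host bits = 32 - 18 = 14
Total addresses = 2^14 = 16384
Usable hosts = 16384 - 2 (network + broadcast) = 16382

16382


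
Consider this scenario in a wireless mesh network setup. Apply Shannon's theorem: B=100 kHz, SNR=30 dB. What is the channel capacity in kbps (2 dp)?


Given: B = 100 kHz, SNR = 30 dB
SNR linear = 10^(30/10) = 1000
1 + SNR = 1001
log2(1001) = 9.9672262588
C = 100 * 1000 * 9.9672262588 = 996722.6259 bps
C = 996.722626 kbps -> 996.72 kbps (2 dp)

996.72


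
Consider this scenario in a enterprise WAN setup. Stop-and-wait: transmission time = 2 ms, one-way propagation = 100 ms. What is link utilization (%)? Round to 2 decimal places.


Given: Ttrans = 2 ms, Tprop = 100 ms
RTT = 2 * Tprop = 2 * 100 = 200 ms
U = Ttrans / (Ttrans + RTT)
U = 2 / (2 + 200)
U = 2 / 202 = 0.009901
U% = 0.99%

0.99


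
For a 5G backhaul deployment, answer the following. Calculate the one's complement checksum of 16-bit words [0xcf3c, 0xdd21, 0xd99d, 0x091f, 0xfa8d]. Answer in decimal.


Given words: [0xcf3c, 0xdd21, 0xd99d, 0x091f, 0xfa8d]
Step 1: Sum all words
Raw sum = 53052 + 56609 + 55709 + 2335 + 64141 = 231846
Step 2: Fold carry: (35238 + 3) = 35241
One's complement = ~35241 & 0xFFFF = 30294

30294


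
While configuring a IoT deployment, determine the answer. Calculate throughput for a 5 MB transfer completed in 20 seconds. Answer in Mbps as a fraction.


Given: file = 5 MB, time = 20 s
File in Mb = 5 * 8 = 40 Mb
Throughput = 40 / 20 Mbps
Throughput = 2 Mbps

2


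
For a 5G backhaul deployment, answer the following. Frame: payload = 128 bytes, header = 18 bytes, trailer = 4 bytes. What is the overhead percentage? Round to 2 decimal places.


Given: payload = 128 B, header = 18 B, trailer = 4 B
Overhead bytes = header + trailer = 18 + 4 = 22
Total frame = payload + overhead = 128 + 22 = 150
Overhead % = 22 / 150 * 100 = 14.6667% -> 14.67% (2 dp)

14.67


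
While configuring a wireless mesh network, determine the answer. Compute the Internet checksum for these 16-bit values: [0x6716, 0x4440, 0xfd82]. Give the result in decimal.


Given words: [0x6716, 0x4440, 0xfd82]
Step 1: Sum all words
Raw sum = 26390 + 17472 + 64898 = 108760
Step 2: Fold carry: (43224 + 1) = 43225
One's complement = ~43225 & 0xFFFF = 22310

22310


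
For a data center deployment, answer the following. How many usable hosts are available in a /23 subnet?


Given: subnet mask /23
Host bits = 32 - 23 = 9
Total addresses = 2^9 = 512
Usable hosts = 512 - 2 (network + broadcast) = 510

510


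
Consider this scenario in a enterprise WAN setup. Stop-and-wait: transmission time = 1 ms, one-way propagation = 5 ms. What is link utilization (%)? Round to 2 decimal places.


Given: Ttrans = 1 ms, Tprop = 5 ms
RTT = 2 * Tprop = 2 * 5 = 10 ms
U = Ttrans / (Ttrans + RTT)
U = 1 / (1 + 10)
U = 1 / 11 = 0.090909
U% = 9.09%

9.09


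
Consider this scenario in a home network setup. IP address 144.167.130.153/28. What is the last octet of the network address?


Given: IP = 144.167.130.153, prefix = /28
Subnet mask = 255.255.255.240
Last octet of IP: 153
Last octet of mask: 240
Network last octet = 153 AND 240 = 144

144


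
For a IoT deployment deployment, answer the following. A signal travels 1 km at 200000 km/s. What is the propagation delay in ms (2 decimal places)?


Given: distance = 1 km, speed = 200000 km/s
Delay = distance / speed = 1 / 200000 seconds
Delay in ms = 1 * 1000 / 200000
Delay = 0.0050 ms
Rounded to 2 dp = 0.01 ms

0.01


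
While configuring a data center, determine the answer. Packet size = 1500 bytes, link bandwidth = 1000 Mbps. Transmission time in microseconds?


Given: packet = 1500 bytes, bandwidth = 1000 Mbps
Packet in bits = 1500 * 8 = 12000 bits
Bandwidth = 1000 * 10^6 = 1000000000 bps
Time = 12000 / 1000000000 seconds
Time in us = 12000 * 10^6 / 1000000000 = 12

12


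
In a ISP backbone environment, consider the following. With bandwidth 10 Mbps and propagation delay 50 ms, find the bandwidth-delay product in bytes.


Given: bandwidth = 10 Mbps, delay = 50 ms
BDP in bits = 10 * 10^6 * 50 / 1000
BDP in bits = 500000
BDP in bytes = 500000 / 8 = 62500

62500


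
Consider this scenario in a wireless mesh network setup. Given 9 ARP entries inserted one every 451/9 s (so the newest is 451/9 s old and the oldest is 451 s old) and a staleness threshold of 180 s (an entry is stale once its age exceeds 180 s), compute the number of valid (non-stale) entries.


Ages are k * 451/9 s for k = 1..9 (spacing = 50.1111 s).
Entry k is valid iff k * 451/9 <= 180 iff k <= 9 * 180 / 451 = 3.5920
n_valid = floor(3.5920) = 3
(n_stale = 9 - 3 = 6)

3


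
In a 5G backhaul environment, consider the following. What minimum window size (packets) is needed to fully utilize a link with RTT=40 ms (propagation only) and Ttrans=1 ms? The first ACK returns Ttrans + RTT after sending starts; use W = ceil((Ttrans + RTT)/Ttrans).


Given: Ttrans = 1 ms, RTT = 40 ms (= 2 * Tprop, Tprop = 20 ms)
Time until first ACK returns = Ttrans + RTT = 1 + 40 = 41 ms
Need W * Ttrans >= Ttrans + RTT  ->  W >= (Ttrans + RTT) / Ttrans
(Ttrans + RTT) / Ttrans = 41 / 1 = 41
W_min = ceil(41) = 41

41


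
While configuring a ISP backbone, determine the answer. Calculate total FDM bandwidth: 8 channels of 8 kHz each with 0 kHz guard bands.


Given: 8 channels, 8 kHz each, guard = 0 kHz
Channel bandwidth = 8 * 8 = 64 kHz
Guard bands = 7 gaps * 0 kHz = 0 kHz
Total = 64 + 0 = 64 kHz

64


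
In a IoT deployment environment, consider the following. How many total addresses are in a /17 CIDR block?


Given: CIDR prefix /17
Host bits = 32 - 17 = 15
Total addresses = 2^15 = 32768

32768


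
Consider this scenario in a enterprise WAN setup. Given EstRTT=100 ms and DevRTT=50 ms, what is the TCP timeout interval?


Given: EstRTT = 100 ms, DevRTT = 50 ms
Timeout = EstRTT + 4 * DevRTT
4 * DevRTT = 4 * 50 = 200
Timeout = 100 + 200 = 300 ms

300


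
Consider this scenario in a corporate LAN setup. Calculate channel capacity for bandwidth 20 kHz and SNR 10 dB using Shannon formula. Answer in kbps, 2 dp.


Given: B = 20 kHz, SNR = 10 dB
SNR linear = 10^(10/10) = 10
1 + SNR = 11
log2(11) = 3.4594316186
C = 20 * 1000 * 3.4594316186 = 69188.6324 bps
C = 69.188632 kbps -> 69.19 kbps (2 dp)

69.19


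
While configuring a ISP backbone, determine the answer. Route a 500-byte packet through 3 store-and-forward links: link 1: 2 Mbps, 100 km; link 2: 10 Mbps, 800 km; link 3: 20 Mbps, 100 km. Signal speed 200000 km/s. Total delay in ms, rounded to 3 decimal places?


Packet = 500 bytes = 4000 bits. Store-and-forward: sum (t_trans + t_prop) per link.
Link 1: t_trans = 4000/(2*10^6) s = 2.0000 ms; t_prop = 100/200000 s = 0.5000 ms; subtotal = 2.5000 ms
Link 2: t_trans = 4000/(10*10^6) s = 0.4000 ms; t_prop = 800/200000 s = 4.0000 ms; subtotal = 4.4000 ms
Link 3: t_trans = 4000/(20*10^6) s = 0.2000 ms; t_prop = 100/200000 s = 0.5000 ms; subtotal = 0.7000 ms
End-to-end = 2.5000 + 4.4000 + 0.7000 = 7.6000 ms -> 7.600 ms (3 dp)

7.600


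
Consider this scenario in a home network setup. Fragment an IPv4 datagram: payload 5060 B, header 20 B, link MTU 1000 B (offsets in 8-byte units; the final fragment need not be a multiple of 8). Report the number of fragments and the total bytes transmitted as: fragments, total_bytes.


Max data per non-final fragment = floor((MTU - header)/8)*8 = floor((1000 - 20)/8)*8 = floor(980/8)*8 = 976 B
Final fragment needs no 8-byte alignment: it can carry up to MTU - header = 980 B
Non-final fragments needed = ceil((payload - 980) / 976) = ceil(4080/976) = ceil(4.1803) = 5
Number of fragments = 5 + 1 = 6
Fragment sizes (data): 5 * 976 B + 180 B (last, 180 <= 980 OK)
Total bytes sent = payload + n_frags * header = 5060 + 6*20 = 5060 + 120 = 5180 B

6, 5180
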